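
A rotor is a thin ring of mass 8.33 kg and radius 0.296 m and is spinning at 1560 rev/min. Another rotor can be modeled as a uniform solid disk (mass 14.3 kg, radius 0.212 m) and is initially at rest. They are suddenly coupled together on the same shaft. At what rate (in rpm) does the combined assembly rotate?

|ω_f| ≈ 1080 rpm

No external torque acts about the common axis, so total angular momentum is conserved.
Moments of inertia: I_A = (8.33)(0.296)² = 0.7298 kg·m²; I_B = ½(14.3)(0.212)² = 0.3213 kg·m².
Taking A's sense as positive: L = (0.7298)(1560) = 1139 kg·m²·rpm.
Combined I = 0.7298 + 0.3213 = 1.051 kg·m².
ω_f = L / I = 1139 / 1.051 = 1083 rpm.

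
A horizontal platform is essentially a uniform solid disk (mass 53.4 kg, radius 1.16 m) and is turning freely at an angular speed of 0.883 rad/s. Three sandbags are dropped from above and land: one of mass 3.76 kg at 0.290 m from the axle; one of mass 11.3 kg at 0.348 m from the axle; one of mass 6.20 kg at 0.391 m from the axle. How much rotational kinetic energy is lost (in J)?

energy lost ≈ 0.956 J

No external torque acts about the axle; L_before = L_after.
I_p = ½(53.4)(1.16)² = 35.93 kg·m².
Added inertia Σmr² = (3.76)(0.290)² + (11.3)(0.348)² + (6.20)(0.391)² = 2.633 kg·m²; I_f = 35.93 + 2.633 = 38.56 kg·m².
ω_f = I_p ω_i / I_f = (35.93)(0.883) / 38.56 = 0.8227 rad/s.
KE_i = ½(35.93)(0.8830 rad/s)² = 14.01 J; KE_f = ½(38.56)(0.8227)² = 13.05 J.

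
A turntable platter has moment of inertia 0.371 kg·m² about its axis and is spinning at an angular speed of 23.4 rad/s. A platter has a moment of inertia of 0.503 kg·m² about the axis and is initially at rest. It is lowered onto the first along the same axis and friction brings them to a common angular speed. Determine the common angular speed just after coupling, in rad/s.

The coupling torques are internal; angular momentum about the shared axis is conserved.
Taking A's sense as positive: L = (0.3710)(23.4) = 8.681 kg·m²·rad/s.
Combined I = 0.3710 + 0.5030 = 0.8740 kg·m².
ω_f = L / I = 8.681 / 0.8740 = 9.933 rad/s.

|ω_f| ≈ 9.93 rad/s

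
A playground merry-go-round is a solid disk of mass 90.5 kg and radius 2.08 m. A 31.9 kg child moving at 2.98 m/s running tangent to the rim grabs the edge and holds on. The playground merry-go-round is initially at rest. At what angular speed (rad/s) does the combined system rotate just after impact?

|ω_f| ≈ 0.592 rad/s

About the axle the impulsive forces during the collision are internal, so angular momentum about that axis is conserved.
I_p = ½(90.5)(2.08)² = 195.8 kg·m². Taking the sense of the child's angular momentum as positive, L_{child} = m v R = (31.9)(2.98)(2.08) = 197.7 kg·m²/s.
L_i = 0 + 197.7 = 197.7 kg·m²/s.
After sticking, I_f = I_p + m R² = 195.8 + (31.9)(2.08)² = 333.8 kg·m².
ω_f = L_i / I_f = 197.7 / 333.8 = 0.5924 rad/s.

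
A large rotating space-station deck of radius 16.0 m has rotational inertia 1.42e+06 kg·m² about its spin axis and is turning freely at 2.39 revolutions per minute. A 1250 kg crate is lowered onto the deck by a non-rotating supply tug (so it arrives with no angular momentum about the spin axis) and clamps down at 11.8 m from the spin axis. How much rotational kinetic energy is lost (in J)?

energy lost ≈ 4860 J

No external torque acts about the spin axis; L_before = L_after.
Added inertia Σmr² = (1250)(11.8)² = 1.740e+05 kg·m²; I_f = 1.420e+06 + 1.740e+05 = 1.594e+06 kg·m².
ω_f = I_p ω_i / I_f = (1.420e+06)(2.39) / 1.594e+06 = 2.129 rpm.
KE_i = ½(1.420e+06)(0.2503 rad/s)² = 44470 J; KE_f = ½(1.594e+06)(0.2230)² = 39620 J.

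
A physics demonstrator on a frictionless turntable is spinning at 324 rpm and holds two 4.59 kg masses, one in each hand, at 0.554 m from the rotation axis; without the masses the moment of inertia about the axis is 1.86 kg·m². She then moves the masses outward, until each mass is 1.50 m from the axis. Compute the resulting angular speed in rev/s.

ω₂ ≈ 1.12 rev/s

With no external torque about the axis, L is conserved: I₁ω₁ = I₂ω₂.
I₁ = 1.86 + 2(4.59)(0.554)² = 4.677 kg·m²; I₂ = 1.86 + 2(4.59)(1.50)² = 22.52 kg·m².
ω₂ = I₁ω₁ / I₂ = (4.677)(324 rpm) / (22.52) = 67.31 rpm = 1.122 rev/s.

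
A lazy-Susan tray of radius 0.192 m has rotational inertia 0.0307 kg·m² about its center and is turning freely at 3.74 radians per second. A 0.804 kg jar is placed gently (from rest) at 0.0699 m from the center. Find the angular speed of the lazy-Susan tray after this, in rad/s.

ω_f ≈ 3.32 rad/s

No external torque acts about the center; L_before = L_after.
Added inertia Σmr² = (0.804)(0.0699)² = 0.003928 kg·m²; I_f = 0.03070 + 0.003928 = 0.03463 kg·m².
ω_f = I_p ω_i / I_f = (0.03070)(3.74) / 0.03463 = 3.316 rad/s.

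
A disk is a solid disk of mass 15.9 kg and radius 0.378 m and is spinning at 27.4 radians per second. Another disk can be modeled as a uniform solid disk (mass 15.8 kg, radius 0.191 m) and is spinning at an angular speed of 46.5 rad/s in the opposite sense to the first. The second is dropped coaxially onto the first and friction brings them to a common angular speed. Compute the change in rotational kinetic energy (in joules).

The coupling torques are internal; angular momentum about the shared axis is conserved.
Moments of inertia: I_A = ½(15.9)(0.378)² = 1.136 kg·m²; I_B = ½(15.8)(0.191)² = 0.2882 kg·m².
Taking A's sense as positive: L = (1.136)(27.4) − (0.2882)(46.5) = 17.72 kg·m²·rad/s.
Combined I = 1.136 + 0.2882 = 1.424 kg·m².
ω_f = L / I = 17.72 / 1.424 = 12.44 rad/s.
KE_i = ½ΣIω² = 738.0 J; KE_f = ½(1.424)(12.44)² = 110.3 J.

ΔKE ≈ -628 J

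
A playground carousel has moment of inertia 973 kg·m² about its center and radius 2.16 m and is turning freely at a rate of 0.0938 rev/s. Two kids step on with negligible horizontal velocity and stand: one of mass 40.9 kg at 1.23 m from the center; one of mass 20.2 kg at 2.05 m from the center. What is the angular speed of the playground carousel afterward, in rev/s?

No external torque acts about the center; L_before = L_after.
Added inertia Σmr² = (40.9)(1.23)² + (20.2)(2.05)² = 146.8 kg·m²; I_f = 973.0 + 146.8 = 1120 kg·m².
ω_f = I_p ω_i / I_f = (973.0)(0.0938) / 1120 = 0.08151 rev/s.

ω_f ≈ 0.0815 rev/s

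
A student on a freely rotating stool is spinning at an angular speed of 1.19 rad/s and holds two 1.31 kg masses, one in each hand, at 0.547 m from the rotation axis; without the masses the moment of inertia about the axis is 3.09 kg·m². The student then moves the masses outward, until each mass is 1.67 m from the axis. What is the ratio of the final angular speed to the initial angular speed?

ω₂/ω₁ ≈ 0.373

Angular momentum about the spin axis is conserved since the torque about it is zero.
I₁ = 3.09 + 2(1.31)(0.547)² = 3.874 kg·m²; I₂ = 3.09 + 2(1.31)(1.67)² = 10.40 kg·m².
ω₂/ω₁ = I₁/I₂ = 3.874 / 10.40 = 0.3726.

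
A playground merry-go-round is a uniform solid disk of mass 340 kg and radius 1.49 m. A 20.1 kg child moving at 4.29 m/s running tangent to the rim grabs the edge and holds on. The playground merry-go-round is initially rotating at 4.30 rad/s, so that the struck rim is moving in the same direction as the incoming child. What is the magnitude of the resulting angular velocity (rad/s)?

The axle reaction passes through the axle and exerts no torque about it; angular momentum about the axle is conserved through the impact.
I_p = ½(340)(1.49)² = 377.4 kg·m². Taking the sense of the child's angular momentum as positive, L_{child} = m v R = (20.1)(4.29)(1.49) = 128.5 kg·m²/s.
L_i = +I_p ω_p + m v R = +(377.4)(4.30) + 128.5 = 1751 kg·m²/s.
After sticking, I_f = I_p + m R² = 377.4 + (20.1)(1.49)² = 422.0 kg·m².
ω_f = L_i / I_f = 1751 / 422.0 = 4.150 rad/s.

|ω_f| ≈ 4.15 rad/s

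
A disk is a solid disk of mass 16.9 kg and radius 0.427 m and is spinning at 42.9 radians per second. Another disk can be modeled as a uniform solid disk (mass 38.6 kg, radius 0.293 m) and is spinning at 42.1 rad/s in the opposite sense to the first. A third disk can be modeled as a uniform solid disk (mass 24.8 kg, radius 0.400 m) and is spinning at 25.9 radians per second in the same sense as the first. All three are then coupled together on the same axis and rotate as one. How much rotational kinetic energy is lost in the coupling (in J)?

ΔKE lost ≈ 3330 J

No external torque acts about the common axis, so total angular momentum is conserved.
Moments of inertia: I_A = ½(16.9)(0.427)² = 1.541 kg·m²; I_B = ½(38.6)(0.293)² = 1.657 kg·m²; I_C = ½(24.8)(0.400)² = 1.984 kg·m².
Taking A's sense as positive: L = (1.541)(42.9) − (1.657)(42.1) + (1.984)(25.9) = 47.73 kg·m²·rad/s.
Combined I = 1.541 + 1.657 + 1.984 = 5.182 kg·m².
ω_f = L / I = 47.73 / 5.182 = 9.211 rad/s.
KE_i = ½ΣIω² = 3552 J; KE_f = ½(5.182)(9.211)² = 219.8 J.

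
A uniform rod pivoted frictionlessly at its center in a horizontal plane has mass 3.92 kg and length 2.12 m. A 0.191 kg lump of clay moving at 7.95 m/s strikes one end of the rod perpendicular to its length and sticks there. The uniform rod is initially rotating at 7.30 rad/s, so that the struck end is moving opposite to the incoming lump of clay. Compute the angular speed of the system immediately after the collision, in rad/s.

The axle reaction passes through the pivot and exerts no torque about it; angular momentum about the pivot is conserved through the impact.
I_p = (1/12)(3.92)(2.12)² = 1.468 kg·m². Taking the sense of the lump of clay's angular momentum as positive, L_{lump} = m v R = (0.191)(7.95)(2.12/2) = 1.610 kg·m²/s.
L_i = −I_p ω_p + m v R = −(1.468)(7.30) + 1.610 = -9.108 kg·m²/s.
After sticking, I_f = I_p + m R² = 1.468 + (0.191)(2.12/2)² = 1.683 kg·m².
ω_f = L_i / I_f = -9.108 / 1.683 = -5.413 rad/s.

|ω_f| ≈ 5.41 rad/s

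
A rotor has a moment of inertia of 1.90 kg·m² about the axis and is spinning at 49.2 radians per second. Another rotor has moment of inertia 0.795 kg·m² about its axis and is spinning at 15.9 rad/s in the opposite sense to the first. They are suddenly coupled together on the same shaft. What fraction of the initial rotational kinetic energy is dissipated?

fraction ≈ 0.495

The coupling torques are internal; angular momentum about the shared axis is conserved.
Taking A's sense as positive: L = (1.900)(49.2) − (0.7950)(15.9) = 80.84 kg·m²·rad/s.
Combined I = 1.900 + 0.7950 = 2.695 kg·m².
ω_f = L / I = 80.84 / 2.695 = 30.00 rad/s.
KE_i = ½ΣIω² = 2400 J; KE_f = ½(2.695)(30.00)² = 1212 J.
Fraction dissipated = (KE_i − KE_f)/KE_i = 0.4948.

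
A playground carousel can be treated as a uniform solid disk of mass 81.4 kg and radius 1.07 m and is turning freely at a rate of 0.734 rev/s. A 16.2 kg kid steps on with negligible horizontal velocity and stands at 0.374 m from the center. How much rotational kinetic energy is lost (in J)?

energy lost ≈ 23.0 J

The added mass arrives with no angular momentum about the center, and any external torque about the center is negligible, so the system's angular momentum is conserved.
I_p = ½(81.4)(1.07)² = 46.60 kg·m².
Added inertia Σmr² = (16.2)(0.374)² = 2.266 kg·m²; I_f = 46.60 + 2.266 = 48.86 kg·m².
ω_f = I_p ω_i / I_f = (46.60)(0.734) / 48.86 = 0.7000 rev/s.
KE_i = ½(46.60)(4.612 rad/s)² = 495.5 J; KE_f = ½(48.86)(4.398)² = 472.6 J.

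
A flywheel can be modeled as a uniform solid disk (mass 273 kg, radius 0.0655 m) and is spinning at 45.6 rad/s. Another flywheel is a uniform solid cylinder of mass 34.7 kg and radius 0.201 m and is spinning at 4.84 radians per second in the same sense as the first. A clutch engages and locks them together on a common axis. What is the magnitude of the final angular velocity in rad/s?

No external torque acts about the common axis, so total angular momentum is conserved.
Moments of inertia: I_A = ½(273)(0.0655)² = 0.5856 kg·m²; I_B = ½(34.7)(0.201)² = 0.7010 kg·m².
Taking A's sense as positive: L = (0.5856)(45.6) + (0.7010)(4.84) = 30.10 kg·m²·rad/s.
Combined I = 0.5856 + 0.7010 = 1.287 kg·m².
ω_f = L / I = 30.10 / 1.287 = 23.39 rad/s.

|ω_f| ≈ 23.4 rad/s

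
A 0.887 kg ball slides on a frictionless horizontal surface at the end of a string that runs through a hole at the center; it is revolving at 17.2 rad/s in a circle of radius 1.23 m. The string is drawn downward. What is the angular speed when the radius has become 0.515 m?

No torque about the axis ⇒ m r₁² ω₁ = m r₂² ω₂.
ω₂ = ω₁ (r₁/r₂)² = (17.2)(1.23/0.515)² = 98.11 rad/s.

ω₂ ≈ 98.1 rad/s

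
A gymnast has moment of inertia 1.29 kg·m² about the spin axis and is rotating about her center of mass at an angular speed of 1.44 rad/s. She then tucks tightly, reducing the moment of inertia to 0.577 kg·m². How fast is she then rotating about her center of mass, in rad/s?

ω₂ ≈ 3.22 rad/s

Angular momentum about the spin axis is conserved since the torque about it is zero.
ω₂ = I₁ω₁ / I₂ = (1.290)(1.44 rad/s) / (0.5770) = 3.219 rad/s.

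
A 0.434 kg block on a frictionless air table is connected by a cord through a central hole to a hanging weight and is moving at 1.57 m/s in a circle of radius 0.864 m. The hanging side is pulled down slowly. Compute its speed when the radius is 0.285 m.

The only horizontal force on the mass is along the cord (radial), so it exerts no torque about the hole and angular momentum m v r is conserved.
v₂ = v₁ r₁ / r₂ = (1.57)(0.864) / (0.285) = 4.760 m/s.

v₂ ≈ 4.76 m/s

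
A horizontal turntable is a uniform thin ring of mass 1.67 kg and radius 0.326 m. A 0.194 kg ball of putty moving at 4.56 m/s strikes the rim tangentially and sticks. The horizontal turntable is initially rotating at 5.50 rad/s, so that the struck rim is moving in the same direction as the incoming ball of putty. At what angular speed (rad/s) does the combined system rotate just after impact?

|ω_f| ≈ 6.38 rad/s

The axle reaction passes through the axle and exerts no torque about it; angular momentum about the axle is conserved through the impact.
I_p = (1.67)(0.326)² = 0.1775 kg·m². Taking the sense of the ball of putty's angular momentum as positive, L_{ball} = m v R = (0.194)(4.56)(0.326) = 0.2884 kg·m²/s.
L_i = +I_p ω_p + m v R = +(0.1775)(5.50) + 0.2884 = 1.265 kg·m²/s.
After sticking, I_f = I_p + m R² = 0.1775 + (0.194)(0.326)² = 0.1981 kg·m².
ω_f = L_i / I_f = 1.265 / 0.1981 = 6.383 rad/s.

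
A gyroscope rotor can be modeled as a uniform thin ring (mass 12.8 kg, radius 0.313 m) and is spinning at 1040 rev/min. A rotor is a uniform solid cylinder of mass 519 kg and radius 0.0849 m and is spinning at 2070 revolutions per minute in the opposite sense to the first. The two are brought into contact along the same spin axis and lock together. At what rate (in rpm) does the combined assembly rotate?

The coupling torques are internal; angular momentum about the shared axis is conserved.
Moments of inertia: I_A = (12.8)(0.313)² = 1.254 kg·m²; I_B = ½(519)(0.0849)² = 1.870 kg·m².
Taking A's sense as positive: L = (1.254)(1040) − (1.870)(2070) = -2568 kg·m²·rpm.
Combined I = 1.254 + 1.870 = 3.124 kg·m².
ω_f = L / I = -2568 / 3.124 = -821.8 rpm.

|ω_f| ≈ 822 rpm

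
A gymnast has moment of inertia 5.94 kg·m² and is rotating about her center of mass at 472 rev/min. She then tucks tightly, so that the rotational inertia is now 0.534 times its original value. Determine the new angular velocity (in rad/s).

Angular momentum about the spin axis is conserved since the torque about it is zero.
I₂ = 0.534 × 5.94 = 3.172 kg·m².
ω₂ = I₁ω₁ / I₂ = (5.940)(472 rpm) / (3.172) = 883.9 rpm = 92.56 rad/s.

ω₂ ≈ 92.6 rad/s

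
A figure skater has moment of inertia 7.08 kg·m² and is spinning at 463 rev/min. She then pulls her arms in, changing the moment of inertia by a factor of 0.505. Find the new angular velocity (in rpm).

ω₂ ≈ 917 rpm

With no external torque about the axis, L is conserved: I₁ω₁ = I₂ω₂.
I₂ = 0.505 × 7.08 = 3.575 kg·m².
ω₂ = I₁ω₁ / I₂ = (7.080)(463 rpm) / (3.575) = 916.8 rpm.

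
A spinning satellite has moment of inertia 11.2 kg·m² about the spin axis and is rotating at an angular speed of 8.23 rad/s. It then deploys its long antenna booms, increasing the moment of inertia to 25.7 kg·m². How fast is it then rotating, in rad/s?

ω₂ ≈ 3.59 rad/s

Angular momentum about the spin axis is conserved since the torque about it is zero.
ω₂ = I₁ω₁ / I₂ = (11.20)(8.23 rad/s) / (25.70) = 3.587 rad/s.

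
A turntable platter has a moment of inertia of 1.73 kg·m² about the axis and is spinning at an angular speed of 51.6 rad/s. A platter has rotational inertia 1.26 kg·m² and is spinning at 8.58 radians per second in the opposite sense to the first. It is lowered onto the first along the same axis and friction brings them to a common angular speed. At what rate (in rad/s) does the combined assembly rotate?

|ω_f| ≈ 26.2 rad/s

The coupling torques are internal; angular momentum about the shared axis is conserved.
Taking A's sense as positive: L = (1.730)(51.6) − (1.260)(8.58) = 78.46 kg·m²·rad/s.
Combined I = 1.730 + 1.260 = 2.990 kg·m².
ω_f = L / I = 78.46 / 2.990 = 26.24 rad/s.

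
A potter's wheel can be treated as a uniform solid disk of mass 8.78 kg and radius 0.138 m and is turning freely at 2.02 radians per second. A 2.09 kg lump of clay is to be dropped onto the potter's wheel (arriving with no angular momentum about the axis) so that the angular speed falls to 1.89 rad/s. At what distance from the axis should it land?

r ≈ 0.0525 m

The added mass arrives with no angular momentum about the axis, and any external torque about the axis is negligible, so the system's angular momentum is conserved.
I_p = ½(8.78)(0.138)² = 0.08360 kg·m².
I_p ω_i = (I_p + m r²) ω_f ⇒ m r² = I_p(ω_i/ω_f − 1) = 0.08360(2.02/1.89 − 1) = 0.005750 kg·m².
r = √(0.005750/2.09) = 0.05245 m.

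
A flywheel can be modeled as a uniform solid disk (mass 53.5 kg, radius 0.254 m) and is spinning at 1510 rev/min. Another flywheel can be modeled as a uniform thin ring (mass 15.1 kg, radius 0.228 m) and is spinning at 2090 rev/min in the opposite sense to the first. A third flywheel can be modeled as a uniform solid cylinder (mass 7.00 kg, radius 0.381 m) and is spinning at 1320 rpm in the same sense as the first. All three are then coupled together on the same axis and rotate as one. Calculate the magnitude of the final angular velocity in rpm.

|ω_f| ≈ 542 rpm

No external torque acts about the common axis, so total angular momentum is conserved.
Moments of inertia: I_A = ½(53.5)(0.254)² = 1.726 kg·m²; I_B = (15.1)(0.228)² = 0.7850 kg·m²; I_C = ½(7.00)(0.381)² = 0.5081 kg·m².
Taking A's sense as positive: L = (1.726)(1510) − (0.7850)(2090) + (0.5081)(1320) = 1636 kg·m²·rpm.
Combined I = 1.726 + 0.7850 + 0.5081 = 3.019 kg·m².
ω_f = L / I = 1636 / 3.019 = 541.9 rpm.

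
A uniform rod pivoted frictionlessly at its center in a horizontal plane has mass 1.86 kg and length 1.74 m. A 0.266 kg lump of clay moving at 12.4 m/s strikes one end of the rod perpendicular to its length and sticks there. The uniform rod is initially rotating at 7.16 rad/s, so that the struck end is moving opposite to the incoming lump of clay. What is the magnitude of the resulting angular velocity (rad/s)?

|ω_f| ≈ 0.731 rad/s

About the pivot the impulsive forces during the collision are internal, so angular momentum about that axis is conserved.
I_p = (1/12)(1.86)(1.74)² = 0.4693 kg·m². Taking the sense of the lump of clay's angular momentum as positive, L_{lump} = m v R = (0.266)(12.4)(1.74/2) = 2.870 kg·m²/s.
L_i = −I_p ω_p + m v R = −(0.4693)(7.16) + 2.870 = -0.4904 kg·m²/s.
After sticking, I_f = I_p + m R² = 0.4693 + (0.266)(1.74/2)² = 0.6706 kg·m².
ω_f = L_i / I_f = -0.4904 / 0.6706 = -0.7313 rad/s.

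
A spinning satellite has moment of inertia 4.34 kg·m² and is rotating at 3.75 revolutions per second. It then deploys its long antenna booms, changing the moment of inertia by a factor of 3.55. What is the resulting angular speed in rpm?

No external torque acts about the spin axis, so angular momentum is conserved.
I₂ = 3.55 × 4.34 = 15.41 kg·m².
ω₂ = I₁ω₁ / I₂ = (4.340)(3.75 rev/s) / (15.41) = 1.056 rev/s = 63.38 rpm.

ω₂ ≈ 63.4 rpm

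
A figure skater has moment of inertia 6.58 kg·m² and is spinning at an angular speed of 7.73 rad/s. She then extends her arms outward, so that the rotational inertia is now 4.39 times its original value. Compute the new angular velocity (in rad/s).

ω₂ ≈ 1.76 rad/s

With no external torque about the axis, L is conserved: I₁ω₁ = I₂ω₂.
I₂ = 4.39 × 6.58 = 28.89 kg·m².
ω₂ = I₁ω₁ / I₂ = (6.580)(7.73 rad/s) / (28.89) = 1.761 rad/s.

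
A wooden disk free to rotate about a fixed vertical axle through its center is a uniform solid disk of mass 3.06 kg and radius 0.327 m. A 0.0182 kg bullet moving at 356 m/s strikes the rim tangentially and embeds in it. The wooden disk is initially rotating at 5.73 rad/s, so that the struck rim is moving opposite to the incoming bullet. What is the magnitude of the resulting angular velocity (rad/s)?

|ω_f| ≈ 7.14 rad/s

About the axle the impulsive forces during the collision are internal, so angular momentum about that axis is conserved.
I_p = ½(3.06)(0.327)² = 0.1636 kg·m². Taking the sense of the bullet's angular momentum as positive, L_{bullet} = m v R = (0.0182)(356)(0.327) = 2.119 kg·m²/s.
L_i = −I_p ω_p + m v R = −(0.1636)(5.73) + 2.119 = 1.181 kg·m²/s.
After sticking, I_f = I_p + m R² = 0.1636 + (0.0182)(0.327)² = 0.1655 kg·m².
ω_f = L_i / I_f = 1.181 / 0.1655 = 7.135 rad/s.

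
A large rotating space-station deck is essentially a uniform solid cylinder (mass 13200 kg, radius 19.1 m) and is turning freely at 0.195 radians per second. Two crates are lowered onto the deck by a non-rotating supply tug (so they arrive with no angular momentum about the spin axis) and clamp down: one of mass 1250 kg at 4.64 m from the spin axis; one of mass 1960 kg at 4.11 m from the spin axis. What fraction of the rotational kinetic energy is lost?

The added mass arrives with no angular momentum about the spin axis, and any external torque about the spin axis is negligible, so the system's angular momentum is conserved.
I_p = ½(13200)(19.1)² = 2.408e+06 kg·m².
Added inertia Σmr² = (1250)(4.64)² + (1960)(4.11)² = 60020 kg·m²; I_f = 2.408e+06 + 60020 = 2.468e+06 kg·m².
ω_f = I_p ω_i / I_f = (2.408e+06)(0.195) / 2.468e+06 = 0.1903 rad/s.
KE_i = ½(2.408e+06)(0.1950 rad/s)² = 45780 J; KE_f = ½(2.468e+06)(0.1903)² = 44660 J.
Fraction lost = 0.02432.

fraction ≈ 0.0243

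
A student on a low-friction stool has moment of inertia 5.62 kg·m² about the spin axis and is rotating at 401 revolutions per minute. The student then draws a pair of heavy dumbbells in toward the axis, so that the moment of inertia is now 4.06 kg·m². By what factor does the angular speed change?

ω₂/ω₁ ≈ 1.38

Angular momentum about the spin axis is conserved since the torque about it is zero.
ω₂/ω₁ = I₁/I₂ = 5.620 / 4.060 = 1.384.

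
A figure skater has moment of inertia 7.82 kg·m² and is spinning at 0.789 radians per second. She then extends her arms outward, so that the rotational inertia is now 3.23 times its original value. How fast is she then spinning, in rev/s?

No external torque acts about the spin axis, so angular momentum is conserved.
I₂ = 3.23 × 7.82 = 25.26 kg·m².
ω₂ = I₁ω₁ / I₂ = (7.820)(0.789 rad/s) / (25.26) = 0.2443 rad/s = 0.03888 rev/s.

ω₂ ≈ 0.0389 rev/s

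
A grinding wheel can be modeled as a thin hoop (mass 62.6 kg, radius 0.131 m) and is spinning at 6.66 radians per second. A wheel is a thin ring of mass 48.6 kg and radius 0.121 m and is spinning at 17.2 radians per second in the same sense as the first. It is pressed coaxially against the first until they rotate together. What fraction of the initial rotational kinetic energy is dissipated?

The coupling torques are internal; angular momentum about the shared axis is conserved.
Moments of inertia: I_A = (62.6)(0.131)² = 1.074 kg·m²; I_B = (48.6)(0.121)² = 0.7116 kg·m².
Taking A's sense as positive: L = (1.074)(6.66) + (0.7116)(17.2) = 19.39 kg·m²·rad/s.
Combined I = 1.074 + 0.7116 = 1.786 kg·m².
ω_f = L / I = 19.39 / 1.786 = 10.86 rad/s.
KE_i = ½ΣIω² = 129.1 J; KE_f = ½(1.786)(10.86)² = 105.3 J.
Fraction dissipated = (KE_i − KE_f)/KE_i = 0.1842.

fraction ≈ 0.184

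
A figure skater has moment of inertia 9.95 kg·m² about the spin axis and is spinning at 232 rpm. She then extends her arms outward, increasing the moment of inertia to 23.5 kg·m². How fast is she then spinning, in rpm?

ω₂ ≈ 98.2 rpm

No external torque acts about the spin axis, so angular momentum is conserved.
ω₂ = I₁ω₁ / I₂ = (9.950)(232 rpm) / (23.50) = 98.23 rpm.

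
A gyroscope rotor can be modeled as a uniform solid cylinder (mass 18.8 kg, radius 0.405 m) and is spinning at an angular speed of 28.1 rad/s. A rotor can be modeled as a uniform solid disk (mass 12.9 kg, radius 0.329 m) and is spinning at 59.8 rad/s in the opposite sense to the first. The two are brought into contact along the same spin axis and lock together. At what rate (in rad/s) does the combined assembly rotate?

The coupling torques are internal; angular momentum about the shared axis is conserved.
Moments of inertia: I_A = ½(18.8)(0.405)² = 1.542 kg·m²; I_B = ½(12.9)(0.329)² = 0.6982 kg·m².
Taking A's sense as positive: L = (1.542)(28.1) − (0.6982)(59.8) = 1.576 kg·m²·rad/s.
Combined I = 1.542 + 0.6982 = 2.240 kg·m².
ω_f = L / I = 1.576 / 2.240 = 0.7035 rad/s.

|ω_f| ≈ 0.704 rad/s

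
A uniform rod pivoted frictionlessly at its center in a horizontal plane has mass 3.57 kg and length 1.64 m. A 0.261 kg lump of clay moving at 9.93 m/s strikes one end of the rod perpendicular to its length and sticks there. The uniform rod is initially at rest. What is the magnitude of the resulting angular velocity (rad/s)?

The axle reaction passes through the pivot and exerts no torque about it; angular momentum about the pivot is conserved through the impact.
I_p = (1/12)(3.57)(1.64)² = 0.8002 kg·m². Taking the sense of the lump of clay's angular momentum as positive, L_{lump} = m v R = (0.261)(9.93)(1.64/2) = 2.125 kg·m²/s.
L_i = 0 + 2.125 = 2.125 kg·m²/s.
After sticking, I_f = I_p + m R² = 0.8002 + (0.261)(1.64/2)² = 0.9757 kg·m².
ω_f = L_i / I_f = 2.125 / 0.9757 = 2.178 rad/s.

|ω_f| ≈ 2.18 rad/s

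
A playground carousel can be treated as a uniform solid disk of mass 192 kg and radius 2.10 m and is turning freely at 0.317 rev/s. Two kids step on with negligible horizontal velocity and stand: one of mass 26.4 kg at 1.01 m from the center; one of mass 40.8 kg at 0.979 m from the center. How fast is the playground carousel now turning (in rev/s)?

ω_f ≈ 0.274 rev/s

The added mass arrives with no angular momentum about the center, and any external torque about the center is negligible, so the system's angular momentum is conserved.
I_p = ½(192)(2.10)² = 423.4 kg·m².
Added inertia Σmr² = (26.4)(1.01)² + (40.8)(0.979)² = 66.04 kg·m²; I_f = 423.4 + 66.04 = 489.4 kg·m².
ω_f = I_p ω_i / I_f = (423.4)(0.317) / 489.4 = 0.2742 rev/s.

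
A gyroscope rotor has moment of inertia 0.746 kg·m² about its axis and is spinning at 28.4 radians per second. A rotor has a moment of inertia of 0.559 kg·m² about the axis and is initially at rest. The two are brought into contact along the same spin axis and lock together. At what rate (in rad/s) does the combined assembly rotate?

|ω_f| ≈ 16.2 rad/s

No external torque acts about the common axis, so total angular momentum is conserved.
Taking A's sense as positive: L = (0.7460)(28.4) = 21.19 kg·m²·rad/s.
Combined I = 0.7460 + 0.5590 = 1.305 kg·m².
ω_f = L / I = 21.19 / 1.305 = 16.23 rad/s.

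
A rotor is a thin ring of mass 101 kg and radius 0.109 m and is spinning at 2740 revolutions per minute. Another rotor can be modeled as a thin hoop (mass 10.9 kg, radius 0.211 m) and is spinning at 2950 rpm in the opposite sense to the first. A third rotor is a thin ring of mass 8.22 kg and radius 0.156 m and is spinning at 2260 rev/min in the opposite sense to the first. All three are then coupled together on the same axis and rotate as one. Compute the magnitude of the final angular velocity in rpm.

|ω_f| ≈ 745 rpm

The coupling torques are internal; angular momentum about the shared axis is conserved.
Moments of inertia: I_A = (101)(0.109)² = 1.200 kg·m²; I_B = (10.9)(0.211)² = 0.4853 kg·m²; I_C = (8.22)(0.156)² = 0.2000 kg·m².
Taking A's sense as positive: L = (1.200)(2740) − (0.4853)(2950) − (0.2000)(2260) = 1404 kg·m²·rpm.
Combined I = 1.200 + 0.4853 + 0.2000 = 1.885 kg·m².
ω_f = L / I = 1404 / 1.885 = 744.9 rpm.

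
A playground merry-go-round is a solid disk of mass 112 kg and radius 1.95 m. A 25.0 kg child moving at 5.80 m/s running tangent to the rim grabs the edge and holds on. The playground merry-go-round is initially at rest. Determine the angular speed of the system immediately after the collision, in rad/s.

|ω_f| ≈ 0.918 rad/s

The axle reaction passes through the axle and exerts no torque about it; angular momentum about the axle is conserved through the impact.
I_p = ½(112)(1.95)² = 212.9 kg·m². Taking the sense of the child's angular momentum as positive, L_{child} = m v R = (25.0)(5.80)(1.95) = 282.8 kg·m²/s.
L_i = 0 + 282.8 = 282.8 kg·m²/s.
After sticking, I_f = I_p + m R² = 212.9 + (25.0)(1.95)² = 308.0 kg·m².
ω_f = L_i / I_f = 282.8 / 308.0 = 0.9180 rad/s.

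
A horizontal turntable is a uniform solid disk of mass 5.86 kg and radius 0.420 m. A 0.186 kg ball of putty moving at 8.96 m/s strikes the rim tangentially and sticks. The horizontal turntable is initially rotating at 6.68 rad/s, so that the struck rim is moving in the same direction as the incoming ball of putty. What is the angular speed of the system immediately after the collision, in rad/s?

|ω_f| ≈ 7.55 rad/s

The axle reaction passes through the axle and exerts no torque about it; angular momentum about the axle is conserved through the impact.
I_p = ½(5.86)(0.420)² = 0.5169 kg·m². Taking the sense of the ball of putty's angular momentum as positive, L_{ball} = m v R = (0.186)(8.96)(0.420) = 0.7000 kg·m²/s.
L_i = +I_p ω_p + m v R = +(0.5169)(6.68) + 0.7000 = 4.153 kg·m²/s.
After sticking, I_f = I_p + m R² = 0.5169 + (0.186)(0.420)² = 0.5497 kg·m².
ω_f = L_i / I_f = 4.153 / 0.5497 = 7.555 rad/s.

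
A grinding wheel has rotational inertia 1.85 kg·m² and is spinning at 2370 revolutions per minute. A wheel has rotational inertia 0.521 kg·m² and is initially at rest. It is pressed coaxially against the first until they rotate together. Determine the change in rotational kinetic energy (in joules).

No external torque acts about the common axis, so total angular momentum is conserved.
Taking A's sense as positive: L = (1.850)(2370) = 4384 kg·m²·rpm.
Combined I = 1.850 + 0.5210 = 2.371 kg·m².
ω_f = L / I = 4384 / 2.371 = 1849 rpm.
KE_i = ½ΣIω² = 56980 J; KE_f = ½(2.371)(193.6)² = 44460 J.

ΔKE ≈ -12500 J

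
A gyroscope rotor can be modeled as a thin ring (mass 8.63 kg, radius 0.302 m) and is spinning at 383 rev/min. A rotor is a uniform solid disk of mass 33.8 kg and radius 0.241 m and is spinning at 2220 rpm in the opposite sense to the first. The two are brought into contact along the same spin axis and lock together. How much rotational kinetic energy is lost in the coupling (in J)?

ΔKE lost ≈ 16200 J

The coupling torques are internal; angular momentum about the shared axis is conserved.
Moments of inertia: I_A = (8.63)(0.302)² = 0.7871 kg·m²; I_B = ½(33.8)(0.241)² = 0.9816 kg·m².
Taking A's sense as positive: L = (0.7871)(383) − (0.9816)(2220) = -1878 kg·m²·rpm.
Combined I = 0.7871 + 0.9816 = 1.769 kg·m².
ω_f = L / I = -1878 / 1.769 = -1062 rpm.
KE_i = ½ΣIω² = 27160 J; KE_f = ½(1.769)(111.2)² = 10930 J.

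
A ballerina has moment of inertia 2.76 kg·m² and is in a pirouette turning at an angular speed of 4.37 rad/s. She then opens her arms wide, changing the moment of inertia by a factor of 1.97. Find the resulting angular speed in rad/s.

ω₂ ≈ 2.22 rad/s

With no external torque about the axis, L is conserved: I₁ω₁ = I₂ω₂.
I₂ = 1.97 × 2.76 = 5.437 kg·m².
ω₂ = I₁ω₁ / I₂ = (2.760)(4.37 rad/s) / (5.437) = 2.218 rad/s.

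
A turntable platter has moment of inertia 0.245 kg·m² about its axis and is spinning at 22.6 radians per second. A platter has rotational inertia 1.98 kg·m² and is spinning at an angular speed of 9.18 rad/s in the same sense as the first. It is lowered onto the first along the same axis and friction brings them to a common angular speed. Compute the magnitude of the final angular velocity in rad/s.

No external torque acts about the common axis, so total angular momentum is conserved.
Taking A's sense as positive: L = (0.2450)(22.6) + (1.980)(9.18) = 23.71 kg·m²·rad/s.
Combined I = 0.2450 + 1.980 = 2.225 kg·m².
ω_f = L / I = 23.71 / 2.225 = 10.66 rad/s.

|ω_f| ≈ 10.7 rad/s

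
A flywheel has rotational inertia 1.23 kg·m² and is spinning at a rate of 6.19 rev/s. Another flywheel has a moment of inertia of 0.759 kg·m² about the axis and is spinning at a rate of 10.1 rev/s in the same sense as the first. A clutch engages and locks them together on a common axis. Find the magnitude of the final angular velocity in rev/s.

|ω_f| ≈ 7.68 rev/s

The coupling torques are internal; angular momentum about the shared axis is conserved.
Taking A's sense as positive: L = (1.230)(6.19) + (0.7590)(10.1) = 15.28 kg·m²·rev/s.
Combined I = 1.230 + 0.7590 = 1.989 kg·m².
ω_f = L / I = 15.28 / 1.989 = 7.682 rev/s.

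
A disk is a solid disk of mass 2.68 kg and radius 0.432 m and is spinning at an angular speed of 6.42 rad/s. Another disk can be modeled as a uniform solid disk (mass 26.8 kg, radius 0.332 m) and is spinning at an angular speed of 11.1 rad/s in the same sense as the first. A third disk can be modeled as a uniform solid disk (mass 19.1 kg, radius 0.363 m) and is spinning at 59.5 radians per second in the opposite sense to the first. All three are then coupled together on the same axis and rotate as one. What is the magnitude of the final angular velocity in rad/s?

The coupling torques are internal; angular momentum about the shared axis is conserved.
Moments of inertia: I_A = ½(2.68)(0.432)² = 0.2501 kg·m²; I_B = ½(26.8)(0.332)² = 1.477 kg·m²; I_C = ½(19.1)(0.363)² = 1.258 kg·m².
Taking A's sense as positive: L = (0.2501)(6.42) + (1.477)(11.1) − (1.258)(59.5) = -56.87 kg·m²·rad/s.
Combined I = 0.2501 + 1.477 + 1.258 = 2.985 kg·m².
ω_f = L / I = -56.87 / 2.985 = -19.05 rad/s.

|ω_f| ≈ 19.1 rad/s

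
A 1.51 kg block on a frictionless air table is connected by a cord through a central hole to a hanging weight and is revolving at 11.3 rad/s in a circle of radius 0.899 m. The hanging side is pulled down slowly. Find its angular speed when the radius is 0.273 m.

ω₂ ≈ 123 rad/s

No torque about the axis ⇒ m r₁² ω₁ = m r₂² ω₂.
ω₂ = ω₁ (r₁/r₂)² = (11.3)(0.899/0.273)² = 122.5 rad/s.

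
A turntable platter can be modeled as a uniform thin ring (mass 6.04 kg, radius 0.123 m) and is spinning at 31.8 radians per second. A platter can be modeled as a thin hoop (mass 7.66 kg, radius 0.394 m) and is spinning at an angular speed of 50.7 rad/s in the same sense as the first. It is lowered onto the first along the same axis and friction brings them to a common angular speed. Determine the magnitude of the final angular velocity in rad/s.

The coupling torques are internal; angular momentum about the shared axis is conserved.
Moments of inertia: I_A = (6.04)(0.123)² = 0.09138 kg·m²; I_B = (7.66)(0.394)² = 1.189 kg·m².
Taking A's sense as positive: L = (0.09138)(31.8) + (1.189)(50.7) = 63.19 kg·m²·rad/s.
Combined I = 0.09138 + 1.189 = 1.280 kg·m².
ω_f = L / I = 63.19 / 1.280 = 49.35 rad/s.

|ω_f| ≈ 49.4 rad/s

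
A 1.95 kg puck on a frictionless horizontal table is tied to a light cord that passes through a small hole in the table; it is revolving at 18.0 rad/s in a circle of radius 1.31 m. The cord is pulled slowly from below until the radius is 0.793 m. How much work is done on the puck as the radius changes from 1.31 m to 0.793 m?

W ≈ 937 J

The constraining force is radial, so m r² ω about the center is conserved.
ω₂ = ω₁ (r₁/r₂)² = (18.0)(1.31/0.793)² = 49.12 rad/s.
W = ΔKE = ½m(v₂² − v₁²) = 937.3 J.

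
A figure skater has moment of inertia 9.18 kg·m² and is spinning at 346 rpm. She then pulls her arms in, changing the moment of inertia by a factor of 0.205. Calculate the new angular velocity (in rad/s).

With no external torque about the axis, L is conserved: I₁ω₁ = I₂ω₂.
I₂ = 0.205 × 9.18 = 1.882 kg·m².
ω₂ = I₁ω₁ / I₂ = (9.180)(346 rpm) / (1.882) = 1688 rpm = 176.7 rad/s.

ω₂ ≈ 177 rad/s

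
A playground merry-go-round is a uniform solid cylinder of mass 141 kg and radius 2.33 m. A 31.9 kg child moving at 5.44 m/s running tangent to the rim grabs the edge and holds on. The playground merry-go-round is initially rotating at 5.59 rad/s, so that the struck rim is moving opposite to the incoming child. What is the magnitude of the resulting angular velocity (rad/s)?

|ω_f| ≈ 3.12 rad/s

About the axle the impulsive forces during the collision are internal, so angular momentum about that axis is conserved.
I_p = ½(141)(2.33)² = 382.7 kg·m². Taking the sense of the child's angular momentum as positive, L_{child} = m v R = (31.9)(5.44)(2.33) = 404.3 kg·m²/s.
L_i = −I_p ω_p + m v R = −(382.7)(5.59) + 404.3 = -1735 kg·m²/s.
After sticking, I_f = I_p + m R² = 382.7 + (31.9)(2.33)² = 555.9 kg·m².
ω_f = L_i / I_f = -1735 / 555.9 = -3.121 rad/s.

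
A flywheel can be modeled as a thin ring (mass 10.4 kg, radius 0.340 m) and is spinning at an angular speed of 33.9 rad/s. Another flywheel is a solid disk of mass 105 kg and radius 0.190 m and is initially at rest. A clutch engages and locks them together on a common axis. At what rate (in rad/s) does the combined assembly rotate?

|ω_f| ≈ 13.2 rad/s

No external torque acts about the common axis, so total angular momentum is conserved.
Moments of inertia: I_A = (10.4)(0.340)² = 1.202 kg·m²; I_B = ½(105)(0.190)² = 1.895 kg·m².
Taking A's sense as positive: L = (1.202)(33.9) = 40.76 kg·m²·rad/s.
Combined I = 1.202 + 1.895 = 3.097 kg·m².
ω_f = L / I = 40.76 / 3.097 = 13.16 rad/s.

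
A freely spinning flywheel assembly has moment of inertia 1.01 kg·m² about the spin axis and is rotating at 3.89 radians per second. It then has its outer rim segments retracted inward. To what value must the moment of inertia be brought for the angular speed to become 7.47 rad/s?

No external torque acts about the spin axis, so angular momentum is conserved.
I₂ = I₁ω₁ / ω₂ = (1.01)(3.89) / (7.47) = 0.5260 kg·m².

I₂ ≈ 0.526 kg·m²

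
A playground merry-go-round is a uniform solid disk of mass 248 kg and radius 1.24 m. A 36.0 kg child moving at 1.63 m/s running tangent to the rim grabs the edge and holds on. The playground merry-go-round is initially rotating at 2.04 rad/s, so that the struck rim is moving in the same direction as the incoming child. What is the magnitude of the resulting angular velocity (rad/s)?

About the axle the impulsive forces during the collision are internal, so angular momentum about that axis is conserved.
I_p = ½(248)(1.24)² = 190.7 kg·m². Taking the sense of the child's angular momentum as positive, L_{child} = m v R = (36.0)(1.63)(1.24) = 72.76 kg·m²/s.
L_i = +I_p ω_p + m v R = +(190.7)(2.04) + 72.76 = 461.7 kg·m²/s.
After sticking, I_f = I_p + m R² = 190.7 + (36.0)(1.24)² = 246.0 kg·m².
ω_f = L_i / I_f = 461.7 / 246.0 = 1.877 rad/s.

|ω_f| ≈ 1.88 rad/s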